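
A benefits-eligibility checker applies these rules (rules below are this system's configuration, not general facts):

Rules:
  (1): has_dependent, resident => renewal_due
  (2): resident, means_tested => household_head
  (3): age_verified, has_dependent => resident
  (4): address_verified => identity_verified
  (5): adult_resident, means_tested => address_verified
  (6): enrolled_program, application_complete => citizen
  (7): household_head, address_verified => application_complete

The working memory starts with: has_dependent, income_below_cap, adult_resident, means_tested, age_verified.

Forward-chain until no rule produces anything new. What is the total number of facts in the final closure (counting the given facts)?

[1] (3) [age_verified, has_dependent => resident]; (5) [adult_resident, means_tested => address_verified]. ⇒ new: resident, address_verified.
[2] (1) [has_dependent, resident => renewal_due]; (2) [resident, means_tested => household_head]; (4) [address_verified => identity_verified]. ⇒ new: renewal_due, household_head, identity_verified.
[3] (7) [household_head, address_verified => application_complete]. ⇒ new: application_complete.
Closure: {address_verified, adult_resident, age_verified, application_complete, has_dependent, household_head, identity_verified, income_below_cap, means_tested, renewal_due, resident} — 11 facts.

11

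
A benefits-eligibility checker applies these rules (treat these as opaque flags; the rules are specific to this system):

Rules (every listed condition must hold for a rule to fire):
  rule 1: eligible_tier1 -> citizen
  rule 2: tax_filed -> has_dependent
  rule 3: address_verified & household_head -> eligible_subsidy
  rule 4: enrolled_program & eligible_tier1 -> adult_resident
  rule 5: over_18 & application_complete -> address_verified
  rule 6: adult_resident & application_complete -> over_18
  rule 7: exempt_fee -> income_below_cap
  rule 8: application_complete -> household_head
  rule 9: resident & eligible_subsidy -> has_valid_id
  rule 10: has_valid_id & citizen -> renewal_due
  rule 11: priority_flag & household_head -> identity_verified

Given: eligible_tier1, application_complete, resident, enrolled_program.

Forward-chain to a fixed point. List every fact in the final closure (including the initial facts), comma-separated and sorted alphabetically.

address_verified, adult_resident, application_complete, citizen, eligible_subsidy, eligible_tier1, enrolled_program, has_valid_id, household_head, over_18, renewal_due, resident

Round 1: rule 1 [eligible_tier1 -> citizen]; rule 4 [enrolled_program & eligible_tier1 -> adult_resident]; rule 8 [application_complete -> household_head]. Adds citizen, adult_resident, household_head.
Round 2: rule 6 [adult_resident & application_complete -> over_18]. Adds over_18.
Round 3: rule 5 [over_18 & application_complete -> address_verified]. Adds address_verified.
Round 4: rule 3 [address_verified & household_head -> eligible_subsidy]. Adds eligible_subsidy.
Round 5: rule 9 [resident & eligible_subsidy -> has_valid_id]. Adds has_valid_id.
Round 6: rule 10 [has_valid_id & citizen -> renewal_due]. Adds renewal_due.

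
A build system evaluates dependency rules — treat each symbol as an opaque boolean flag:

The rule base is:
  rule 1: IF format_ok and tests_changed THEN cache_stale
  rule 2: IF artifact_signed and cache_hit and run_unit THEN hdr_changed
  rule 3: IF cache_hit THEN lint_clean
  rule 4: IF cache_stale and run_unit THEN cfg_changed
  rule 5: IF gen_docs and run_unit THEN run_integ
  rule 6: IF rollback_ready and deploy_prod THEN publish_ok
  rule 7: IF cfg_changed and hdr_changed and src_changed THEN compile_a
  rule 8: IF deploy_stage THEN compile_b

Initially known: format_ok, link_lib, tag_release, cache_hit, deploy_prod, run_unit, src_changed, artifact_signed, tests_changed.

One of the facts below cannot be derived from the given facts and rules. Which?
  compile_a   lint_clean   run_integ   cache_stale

Round 1 fires rule 1, rule 2, rule 3, giving cache_stale, hdr_changed, lint_clean.
Round 2 fires rule 4, giving cfg_changed.
Round 3 fires rule 7, giving compile_a.
Derived: cache_stale (round 1), compile_a (round 3), lint_clean (round 1). run_integ never appears in any round.

run_integ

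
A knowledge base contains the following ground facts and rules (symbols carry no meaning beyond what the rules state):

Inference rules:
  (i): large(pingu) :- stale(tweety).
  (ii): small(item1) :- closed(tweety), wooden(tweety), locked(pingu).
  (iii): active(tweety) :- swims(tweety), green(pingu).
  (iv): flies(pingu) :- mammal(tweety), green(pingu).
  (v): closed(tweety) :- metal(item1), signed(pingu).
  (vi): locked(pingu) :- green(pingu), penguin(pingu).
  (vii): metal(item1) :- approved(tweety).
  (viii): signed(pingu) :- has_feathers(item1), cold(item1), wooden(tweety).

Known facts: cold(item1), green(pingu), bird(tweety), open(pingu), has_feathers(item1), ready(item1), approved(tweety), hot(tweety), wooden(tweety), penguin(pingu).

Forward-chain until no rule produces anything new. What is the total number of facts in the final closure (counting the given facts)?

15

Round 1: (vi) [locked(pingu) :- green(pingu), penguin(pingu).]; (vii) [metal(item1) :- approved(tweety).]; (viii) [signed(pingu) :- has_feathers(item1), cold(item1), wooden(tweety).]. Adds locked(pingu), metal(item1), signed(pingu).
Round 2: (v) [closed(tweety) :- metal(item1), signed(pingu).]. Adds closed(tweety).
Round 3: (ii) [small(item1) :- closed(tweety), wooden(tweety), locked(pingu).]. Adds small(item1).
Closure: {approved(tweety), bird(tweety), closed(tweety), cold(item1), green(pingu), has_feathers(item1), hot(tweety), locked(pingu), metal(item1), open(pingu), penguin(pingu), ready(item1), signed(pingu), small(item1), wooden(tweety)} — 15 facts.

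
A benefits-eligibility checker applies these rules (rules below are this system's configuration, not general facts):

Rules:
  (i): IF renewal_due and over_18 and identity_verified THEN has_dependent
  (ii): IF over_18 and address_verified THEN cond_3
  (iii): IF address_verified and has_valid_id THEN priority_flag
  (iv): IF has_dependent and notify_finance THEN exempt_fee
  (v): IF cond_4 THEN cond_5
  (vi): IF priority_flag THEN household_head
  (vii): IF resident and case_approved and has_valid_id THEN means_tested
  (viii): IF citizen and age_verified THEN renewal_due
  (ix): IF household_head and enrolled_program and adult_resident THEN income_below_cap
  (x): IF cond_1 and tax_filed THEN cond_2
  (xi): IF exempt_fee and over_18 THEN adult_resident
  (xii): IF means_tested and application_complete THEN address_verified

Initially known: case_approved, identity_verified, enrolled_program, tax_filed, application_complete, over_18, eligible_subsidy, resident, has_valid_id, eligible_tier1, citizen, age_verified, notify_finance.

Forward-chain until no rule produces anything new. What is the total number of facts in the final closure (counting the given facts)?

Round 1 — (vii), (viii), derive means_tested, renewal_due.
Round 2 — (i), (xii), derive has_dependent, address_verified.
Round 3 — (ii), (iii), (iv), derive cond_3, priority_flag, exempt_fee.
Round 4 — (vi), (xi), derive household_head, adult_resident.
Round 5 — (ix), derive income_below_cap.
Closure: {address_verified, adult_resident, age_verified, application_complete, case_approved, citizen, cond_3, eligible_subsidy, eligible_tier1, enrolled_program, exempt_fee, has_dependent, has_valid_id, household_head, identity_verified, income_below_cap, means_tested, notify_finance, over_18, priority_flag, renewal_due, resident, tax_filed} — 23 facts.

23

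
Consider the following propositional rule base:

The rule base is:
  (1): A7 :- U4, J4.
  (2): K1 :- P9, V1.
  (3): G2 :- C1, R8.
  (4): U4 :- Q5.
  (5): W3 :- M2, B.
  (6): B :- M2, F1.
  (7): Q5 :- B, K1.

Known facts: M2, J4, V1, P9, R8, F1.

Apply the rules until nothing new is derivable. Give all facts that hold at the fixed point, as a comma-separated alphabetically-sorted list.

[1] (2) [K1 :- P9, V1.]; (6) [B :- M2, F1.]. ⇒ new: K1, B.
[2] (5) [W3 :- M2, B.]; (7) [Q5 :- B, K1.]. ⇒ new: W3, Q5.
[3] (4) [U4 :- Q5.]. ⇒ new: U4.
[4] (1) [A7 :- U4, J4.]. ⇒ new: A7.

A7, B, F1, J4, K1, M2, P9, Q5, R8, U4, V1, W3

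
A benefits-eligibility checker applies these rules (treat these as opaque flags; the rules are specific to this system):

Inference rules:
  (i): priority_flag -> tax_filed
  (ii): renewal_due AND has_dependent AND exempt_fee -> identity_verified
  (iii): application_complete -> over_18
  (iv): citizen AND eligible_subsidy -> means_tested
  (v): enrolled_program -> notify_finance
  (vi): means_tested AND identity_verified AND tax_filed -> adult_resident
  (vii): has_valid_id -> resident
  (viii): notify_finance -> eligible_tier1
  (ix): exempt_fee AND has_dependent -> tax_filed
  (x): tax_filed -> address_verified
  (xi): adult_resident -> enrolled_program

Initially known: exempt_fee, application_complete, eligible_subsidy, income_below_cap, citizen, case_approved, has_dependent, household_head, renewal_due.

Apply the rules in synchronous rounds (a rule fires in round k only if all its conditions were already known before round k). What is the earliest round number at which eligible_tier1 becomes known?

5

[1] (ii) [renewal_due AND has_dependent AND exempt_fee -> identity_verified]; (iii) [application_complete -> over_18]; (iv) [citizen AND eligible_subsidy -> means_tested]; (ix) [exempt_fee AND has_dependent -> tax_filed]. ⇒ new: identity_verified, over_18, means_tested, tax_filed.
[2] (vi) [means_tested AND identity_verified AND tax_filed -> adult_resident]; (x) [tax_filed -> address_verified]. ⇒ new: adult_resident, address_verified.
[3] (xi) [adult_resident -> enrolled_program]. ⇒ new: enrolled_program.
[4] (v) [enrolled_program -> notify_finance]. ⇒ new: notify_finance.
[5] (viii) [notify_finance -> eligible_tier1]. ⇒ new: eligible_tier1.
eligible_tier1 first appears in round 5.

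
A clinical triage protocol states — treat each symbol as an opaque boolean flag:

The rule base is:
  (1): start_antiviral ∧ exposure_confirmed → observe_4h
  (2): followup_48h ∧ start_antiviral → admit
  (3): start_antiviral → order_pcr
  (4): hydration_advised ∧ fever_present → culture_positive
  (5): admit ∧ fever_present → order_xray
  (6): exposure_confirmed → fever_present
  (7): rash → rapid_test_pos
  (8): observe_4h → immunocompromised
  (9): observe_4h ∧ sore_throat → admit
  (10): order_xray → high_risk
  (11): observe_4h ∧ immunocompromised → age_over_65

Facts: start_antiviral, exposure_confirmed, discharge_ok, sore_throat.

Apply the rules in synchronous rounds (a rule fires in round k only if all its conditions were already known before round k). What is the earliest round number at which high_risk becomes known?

4

Round 1 fires (1), (3), (6), giving observe_4h, order_pcr, fever_present.
Round 2 fires (8), (9), giving immunocompromised, admit.
Round 3 fires (5), (11), giving order_xray, age_over_65.
Round 4 fires (10), giving high_risk.
high_risk first appears in round 4.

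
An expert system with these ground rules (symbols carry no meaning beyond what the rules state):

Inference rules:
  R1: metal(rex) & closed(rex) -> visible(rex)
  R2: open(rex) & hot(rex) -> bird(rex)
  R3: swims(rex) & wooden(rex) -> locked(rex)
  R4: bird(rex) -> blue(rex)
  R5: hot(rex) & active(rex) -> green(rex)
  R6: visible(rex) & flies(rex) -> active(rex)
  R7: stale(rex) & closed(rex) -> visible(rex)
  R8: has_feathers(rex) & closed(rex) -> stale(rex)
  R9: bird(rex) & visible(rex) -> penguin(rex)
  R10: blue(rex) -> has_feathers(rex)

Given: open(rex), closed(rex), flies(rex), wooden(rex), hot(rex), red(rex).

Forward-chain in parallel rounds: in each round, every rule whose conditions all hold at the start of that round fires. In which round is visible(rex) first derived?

5

Round 1: R2 [open(rex) & hot(rex) -> bird(rex)]. Adds bird(rex).
Round 2: R4 [bird(rex) -> blue(rex)]. Adds blue(rex).
Round 3: R10 [blue(rex) -> has_feathers(rex)]. Adds has_feathers(rex).
Round 4: R8 [has_feathers(rex) & closed(rex) -> stale(rex)]. Adds stale(rex).
Round 5: R7 [stale(rex) & closed(rex) -> visible(rex)]. Adds visible(rex).
visible(rex) first appears in round 5.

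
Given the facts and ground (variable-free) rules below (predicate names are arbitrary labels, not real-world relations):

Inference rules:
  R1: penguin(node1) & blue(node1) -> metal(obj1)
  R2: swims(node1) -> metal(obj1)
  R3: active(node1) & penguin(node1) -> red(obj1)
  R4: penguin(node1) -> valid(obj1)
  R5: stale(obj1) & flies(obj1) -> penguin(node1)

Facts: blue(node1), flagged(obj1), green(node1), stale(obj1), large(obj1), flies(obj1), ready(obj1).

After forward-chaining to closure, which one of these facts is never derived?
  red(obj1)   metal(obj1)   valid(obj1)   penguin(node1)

[1] R5 [stale(obj1) & flies(obj1) -> penguin(node1)]. ⇒ new: penguin(node1).
[2] R1 [penguin(node1) & blue(node1) -> metal(obj1)]; R4 [penguin(node1) -> valid(obj1)]. ⇒ new: metal(obj1), valid(obj1).
Derived: penguin(node1) (round 1), valid(obj1) (round 2), metal(obj1) (round 2). red(obj1) never appears in any round.

red(obj1)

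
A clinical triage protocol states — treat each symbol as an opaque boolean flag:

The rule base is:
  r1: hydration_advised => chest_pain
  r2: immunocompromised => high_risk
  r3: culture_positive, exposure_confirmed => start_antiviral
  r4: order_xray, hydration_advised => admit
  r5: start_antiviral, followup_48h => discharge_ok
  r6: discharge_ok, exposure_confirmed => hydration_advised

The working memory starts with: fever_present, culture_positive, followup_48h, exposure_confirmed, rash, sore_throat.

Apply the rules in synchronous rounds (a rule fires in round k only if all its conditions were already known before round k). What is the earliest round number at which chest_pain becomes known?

Round 1: r3 [culture_positive, exposure_confirmed => start_antiviral]. Adds start_antiviral.
Round 2: r5 [start_antiviral, followup_48h => discharge_ok]. Adds discharge_ok.
Round 3: r6 [discharge_ok, exposure_confirmed => hydration_advised]. Adds hydration_advised.
Round 4: r1 [hydration_advised => chest_pain]. Adds chest_pain.
chest_pain first appears in round 4.

4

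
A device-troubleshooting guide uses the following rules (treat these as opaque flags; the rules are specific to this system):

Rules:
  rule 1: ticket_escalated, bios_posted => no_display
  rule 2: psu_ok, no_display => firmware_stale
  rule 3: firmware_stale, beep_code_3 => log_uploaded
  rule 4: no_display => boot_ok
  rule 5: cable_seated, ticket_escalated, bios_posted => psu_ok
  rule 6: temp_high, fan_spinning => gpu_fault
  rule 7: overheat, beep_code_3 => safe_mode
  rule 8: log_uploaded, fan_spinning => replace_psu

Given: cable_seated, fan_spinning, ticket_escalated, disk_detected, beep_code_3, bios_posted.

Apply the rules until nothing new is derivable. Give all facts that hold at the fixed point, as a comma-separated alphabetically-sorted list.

beep_code_3, bios_posted, boot_ok, cable_seated, disk_detected, fan_spinning, firmware_stale, log_uploaded, no_display, psu_ok, replace_psu, ticket_escalated

Round 1: rule 1 [ticket_escalated, bios_posted => no_display]; rule 5 [cable_seated, ticket_escalated, bios_posted => psu_ok]. New: no_display, psu_ok.
Round 2: rule 2 [psu_ok, no_display => firmware_stale]; rule 4 [no_display => boot_ok]. New: firmware_stale, boot_ok.
Round 3: rule 3 [firmware_stale, beep_code_3 => log_uploaded]. New: log_uploaded.
Round 4: rule 8 [log_uploaded, fan_spinning => replace_psu]. New: replace_psu.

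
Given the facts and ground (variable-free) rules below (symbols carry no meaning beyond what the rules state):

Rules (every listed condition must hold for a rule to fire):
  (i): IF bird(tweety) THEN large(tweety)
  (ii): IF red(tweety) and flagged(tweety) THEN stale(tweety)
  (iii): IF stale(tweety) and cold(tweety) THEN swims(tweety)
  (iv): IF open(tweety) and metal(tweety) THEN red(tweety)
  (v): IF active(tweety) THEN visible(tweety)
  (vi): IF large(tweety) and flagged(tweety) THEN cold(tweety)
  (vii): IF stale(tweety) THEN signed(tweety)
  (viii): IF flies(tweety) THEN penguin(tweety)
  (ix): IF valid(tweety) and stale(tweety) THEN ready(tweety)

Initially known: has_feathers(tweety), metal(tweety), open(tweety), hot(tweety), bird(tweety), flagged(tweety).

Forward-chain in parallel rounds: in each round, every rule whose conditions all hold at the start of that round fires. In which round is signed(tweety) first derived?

3

Round 1 fires (i), (iv), giving large(tweety), red(tweety).
Round 2 fires (ii), (vi), giving stale(tweety), cold(tweety).
Round 3 fires (iii), (vii), giving swims(tweety), signed(tweety).
signed(tweety) first appears in round 3.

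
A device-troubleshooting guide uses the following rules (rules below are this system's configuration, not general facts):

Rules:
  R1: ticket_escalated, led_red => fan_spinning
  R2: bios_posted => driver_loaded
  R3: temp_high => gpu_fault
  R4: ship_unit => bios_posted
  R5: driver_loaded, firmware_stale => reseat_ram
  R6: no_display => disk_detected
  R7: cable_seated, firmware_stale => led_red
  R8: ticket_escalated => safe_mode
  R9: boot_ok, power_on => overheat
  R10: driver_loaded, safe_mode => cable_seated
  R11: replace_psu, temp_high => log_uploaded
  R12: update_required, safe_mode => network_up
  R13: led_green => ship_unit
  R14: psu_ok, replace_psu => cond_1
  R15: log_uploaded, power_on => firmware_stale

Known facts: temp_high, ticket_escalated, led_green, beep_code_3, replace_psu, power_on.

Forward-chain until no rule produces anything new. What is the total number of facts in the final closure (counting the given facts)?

17

[1] R3 [temp_high => gpu_fault]; R8 [ticket_escalated => safe_mode]; R11 [replace_psu, temp_high => log_uploaded]; R13 [led_green => ship_unit]. ⇒ new: gpu_fault, safe_mode, log_uploaded, ship_unit.
[2] R4 [ship_unit => bios_posted]; R15 [log_uploaded, power_on => firmware_stale]. ⇒ new: bios_posted, firmware_stale.
[3] R2 [bios_posted => driver_loaded]. ⇒ new: driver_loaded.
[4] R5 [driver_loaded, firmware_stale => reseat_ram]; R10 [driver_loaded, safe_mode => cable_seated]. ⇒ new: reseat_ram, cable_seated.
[5] R7 [cable_seated, firmware_stale => led_red]. ⇒ new: led_red.
[6] R1 [ticket_escalated, led_red => fan_spinning]. ⇒ new: fan_spinning.
Closure: {beep_code_3, bios_posted, cable_seated, driver_loaded, fan_spinning, firmware_stale, gpu_fault, led_green, led_red, log_uploaded, power_on, replace_psu, reseat_ram, safe_mode, ship_unit, temp_high, ticket_escalated} — 17 facts.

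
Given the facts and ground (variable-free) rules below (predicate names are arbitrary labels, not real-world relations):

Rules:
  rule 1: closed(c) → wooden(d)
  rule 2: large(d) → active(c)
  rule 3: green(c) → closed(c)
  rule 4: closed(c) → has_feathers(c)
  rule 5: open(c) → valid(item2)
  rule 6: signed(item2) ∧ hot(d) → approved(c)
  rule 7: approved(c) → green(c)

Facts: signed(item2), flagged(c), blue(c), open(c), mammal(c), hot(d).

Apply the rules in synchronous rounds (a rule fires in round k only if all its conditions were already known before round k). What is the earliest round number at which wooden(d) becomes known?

Round 1 — rule 5, rule 6, derive valid(item2), approved(c).
Round 2 — rule 7, derive green(c).
Round 3 — rule 3, derive closed(c).
Round 4 — rule 1, rule 4, derive wooden(d), has_feathers(c).
wooden(d) first appears in round 4.

4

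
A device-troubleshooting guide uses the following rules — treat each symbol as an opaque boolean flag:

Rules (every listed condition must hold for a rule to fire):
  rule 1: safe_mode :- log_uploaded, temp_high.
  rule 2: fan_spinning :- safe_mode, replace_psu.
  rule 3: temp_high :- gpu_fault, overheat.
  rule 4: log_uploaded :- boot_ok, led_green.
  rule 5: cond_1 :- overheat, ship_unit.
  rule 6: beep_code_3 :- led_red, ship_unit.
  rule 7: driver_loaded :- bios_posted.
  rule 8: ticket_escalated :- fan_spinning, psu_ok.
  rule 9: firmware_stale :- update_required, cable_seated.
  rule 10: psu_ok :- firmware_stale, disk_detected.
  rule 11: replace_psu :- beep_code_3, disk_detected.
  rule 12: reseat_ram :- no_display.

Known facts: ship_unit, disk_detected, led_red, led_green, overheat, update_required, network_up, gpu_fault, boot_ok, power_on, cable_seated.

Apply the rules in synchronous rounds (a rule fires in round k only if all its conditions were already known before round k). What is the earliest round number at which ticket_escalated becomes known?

4

[1] rule 3 [temp_high :- gpu_fault, overheat.]; rule 4 [log_uploaded :- boot_ok, led_green.]; rule 5 [cond_1 :- overheat, ship_unit.]; rule 6 [beep_code_3 :- led_red, ship_unit.]; rule 9 [firmware_stale :- update_required, cable_seated.]. ⇒ new: temp_high, log_uploaded, cond_1, beep_code_3, firmware_stale.
[2] rule 1 [safe_mode :- log_uploaded, temp_high.]; rule 10 [psu_ok :- firmware_stale, disk_detected.]; rule 11 [replace_psu :- beep_code_3, disk_detected.]. ⇒ new: safe_mode, psu_ok, replace_psu.
[3] rule 2 [fan_spinning :- safe_mode, replace_psu.]. ⇒ new: fan_spinning.
[4] rule 8 [ticket_escalated :- fan_spinning, psu_ok.]. ⇒ new: ticket_escalated.
ticket_escalated first appears in round 4.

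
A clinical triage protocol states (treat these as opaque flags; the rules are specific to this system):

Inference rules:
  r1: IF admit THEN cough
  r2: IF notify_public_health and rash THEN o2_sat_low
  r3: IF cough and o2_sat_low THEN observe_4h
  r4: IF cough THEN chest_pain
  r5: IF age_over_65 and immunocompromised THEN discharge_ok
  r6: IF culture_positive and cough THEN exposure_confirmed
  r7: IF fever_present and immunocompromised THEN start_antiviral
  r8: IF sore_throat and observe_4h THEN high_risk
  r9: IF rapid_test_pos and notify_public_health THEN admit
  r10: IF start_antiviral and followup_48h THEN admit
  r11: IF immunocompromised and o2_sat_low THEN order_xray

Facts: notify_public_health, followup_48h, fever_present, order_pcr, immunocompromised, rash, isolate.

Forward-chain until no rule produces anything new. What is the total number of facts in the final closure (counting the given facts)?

14

Round 1: r2 [IF notify_public_health and rash THEN o2_sat_low]; r7 [IF fever_present and immunocompromised THEN start_antiviral]. Adds o2_sat_low, start_antiviral.
Round 2: r10 [IF start_antiviral and followup_48h THEN admit]; r11 [IF immunocompromised and o2_sat_low THEN order_xray]. Adds admit, order_xray.
Round 3: r1 [IF admit THEN cough]. Adds cough.
Round 4: r3 [IF cough and o2_sat_low THEN observe_4h]; r4 [IF cough THEN chest_pain]. Adds observe_4h, chest_pain.
Closure: {admit, chest_pain, cough, fever_present, followup_48h, immunocompromised, isolate, notify_public_health, o2_sat_low, observe_4h, order_pcr, order_xray, rash, start_antiviral} — 14 facts.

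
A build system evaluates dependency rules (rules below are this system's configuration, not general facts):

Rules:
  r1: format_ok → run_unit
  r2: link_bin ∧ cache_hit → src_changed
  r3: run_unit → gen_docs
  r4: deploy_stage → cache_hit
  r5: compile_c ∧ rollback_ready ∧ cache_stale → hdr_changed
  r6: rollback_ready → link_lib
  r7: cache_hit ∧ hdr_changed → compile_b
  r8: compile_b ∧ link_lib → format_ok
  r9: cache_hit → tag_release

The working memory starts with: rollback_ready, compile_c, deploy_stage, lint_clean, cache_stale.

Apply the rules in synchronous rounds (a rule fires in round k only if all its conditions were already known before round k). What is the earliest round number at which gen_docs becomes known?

5

Round 1: r4 [deploy_stage → cache_hit]; r5 [compile_c ∧ rollback_ready ∧ cache_stale → hdr_changed]; r6 [rollback_ready → link_lib]. New: cache_hit, hdr_changed, link_lib.
Round 2: r7 [cache_hit ∧ hdr_changed → compile_b]; r9 [cache_hit → tag_release]. New: compile_b, tag_release.
Round 3: r8 [compile_b ∧ link_lib → format_ok]. New: format_ok.
Round 4: r1 [format_ok → run_unit]. New: run_unit.
Round 5: r3 [run_unit → gen_docs]. New: gen_docs.
gen_docs first appears in round 5.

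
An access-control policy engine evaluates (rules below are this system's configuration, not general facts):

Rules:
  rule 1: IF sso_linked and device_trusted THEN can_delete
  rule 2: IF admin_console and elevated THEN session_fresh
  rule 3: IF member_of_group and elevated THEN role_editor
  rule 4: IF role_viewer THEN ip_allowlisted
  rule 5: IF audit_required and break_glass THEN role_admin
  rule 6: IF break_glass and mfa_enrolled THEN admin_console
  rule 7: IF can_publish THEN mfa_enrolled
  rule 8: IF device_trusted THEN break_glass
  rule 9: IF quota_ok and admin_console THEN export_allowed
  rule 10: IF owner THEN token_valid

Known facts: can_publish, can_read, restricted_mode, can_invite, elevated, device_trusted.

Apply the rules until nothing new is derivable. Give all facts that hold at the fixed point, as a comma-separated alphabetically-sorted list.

admin_console, break_glass, can_invite, can_publish, can_read, device_trusted, elevated, mfa_enrolled, restricted_mode, session_fresh

Round 1 fires rule 7, rule 8, giving mfa_enrolled, break_glass.
Round 2 fires rule 6, giving admin_console.
Round 3 fires rule 2, giving session_fresh.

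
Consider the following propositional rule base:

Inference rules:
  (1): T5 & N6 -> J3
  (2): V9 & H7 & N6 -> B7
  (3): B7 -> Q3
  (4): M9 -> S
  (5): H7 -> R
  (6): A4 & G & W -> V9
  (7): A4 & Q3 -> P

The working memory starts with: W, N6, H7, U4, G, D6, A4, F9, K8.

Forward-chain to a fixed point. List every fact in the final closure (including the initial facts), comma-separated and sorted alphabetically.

A4, B7, D6, F9, G, H7, K8, N6, P, Q3, R, U4, V9, W

Round 1 fires (5), (6), giving R, V9.
Round 2 fires (2), giving B7.
Round 3 fires (3), giving Q3.
Round 4 fires (7), giving P.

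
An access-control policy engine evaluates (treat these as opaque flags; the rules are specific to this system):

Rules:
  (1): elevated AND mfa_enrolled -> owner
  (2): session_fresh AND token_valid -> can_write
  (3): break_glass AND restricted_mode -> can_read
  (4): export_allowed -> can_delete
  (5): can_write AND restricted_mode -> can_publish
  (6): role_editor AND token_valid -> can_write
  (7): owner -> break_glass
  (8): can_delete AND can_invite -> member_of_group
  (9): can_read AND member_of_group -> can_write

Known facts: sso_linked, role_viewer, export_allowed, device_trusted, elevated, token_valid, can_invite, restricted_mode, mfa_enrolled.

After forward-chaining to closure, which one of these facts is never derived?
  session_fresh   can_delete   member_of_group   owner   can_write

[1] (1) [elevated AND mfa_enrolled -> owner]; (4) [export_allowed -> can_delete]. ⇒ new: owner, can_delete.
[2] (7) [owner -> break_glass]; (8) [can_delete AND can_invite -> member_of_group]. ⇒ new: break_glass, member_of_group.
[3] (3) [break_glass AND restricted_mode -> can_read]. ⇒ new: can_read.
[4] (9) [can_read AND member_of_group -> can_write]. ⇒ new: can_write.
[5] (5) [can_write AND restricted_mode -> can_publish]. ⇒ new: can_publish.
Derived: can_delete (round 1), owner (round 1), can_write (round 4), member_of_group (round 2). session_fresh never appears in any round.

session_fresh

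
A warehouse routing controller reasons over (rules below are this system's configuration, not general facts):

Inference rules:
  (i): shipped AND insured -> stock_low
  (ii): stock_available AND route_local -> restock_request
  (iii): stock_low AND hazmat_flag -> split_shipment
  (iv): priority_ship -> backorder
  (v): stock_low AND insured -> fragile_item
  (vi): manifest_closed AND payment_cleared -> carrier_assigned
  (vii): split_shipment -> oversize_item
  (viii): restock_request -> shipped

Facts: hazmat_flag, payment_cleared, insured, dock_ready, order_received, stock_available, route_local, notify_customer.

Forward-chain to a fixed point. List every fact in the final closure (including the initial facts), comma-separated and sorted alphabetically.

dock_ready, fragile_item, hazmat_flag, insured, notify_customer, order_received, oversize_item, payment_cleared, restock_request, route_local, shipped, split_shipment, stock_available, stock_low

Round 1 — (ii), derive restock_request.
Round 2 — (viii), derive shipped.
Round 3 — (i), derive stock_low.
Round 4 — (iii), (v), derive split_shipment, fragile_item.
Round 5 — (vii), derive oversize_item.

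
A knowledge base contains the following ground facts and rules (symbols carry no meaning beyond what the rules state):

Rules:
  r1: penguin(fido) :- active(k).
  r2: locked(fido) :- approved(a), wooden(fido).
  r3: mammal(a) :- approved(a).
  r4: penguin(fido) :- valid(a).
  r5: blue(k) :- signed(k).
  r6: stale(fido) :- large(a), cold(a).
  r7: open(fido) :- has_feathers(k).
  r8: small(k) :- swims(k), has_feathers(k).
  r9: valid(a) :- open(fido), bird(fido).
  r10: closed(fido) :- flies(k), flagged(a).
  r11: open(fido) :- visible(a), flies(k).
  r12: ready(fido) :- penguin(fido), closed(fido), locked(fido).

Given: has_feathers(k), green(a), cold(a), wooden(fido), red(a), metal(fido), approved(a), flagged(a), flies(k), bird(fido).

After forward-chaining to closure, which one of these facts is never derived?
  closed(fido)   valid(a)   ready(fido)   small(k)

small(k)

[1] r2 [locked(fido) :- approved(a), wooden(fido).]; r3 [mammal(a) :- approved(a).]; r7 [open(fido) :- has_feathers(k).]; r10 [closed(fido) :- flies(k), flagged(a).]. ⇒ new: locked(fido), mammal(a), open(fido), closed(fido).
[2] r9 [valid(a) :- open(fido), bird(fido).]. ⇒ new: valid(a).
[3] r4 [penguin(fido) :- valid(a).]. ⇒ new: penguin(fido).
[4] r12 [ready(fido) :- penguin(fido), closed(fido), locked(fido).]. ⇒ new: ready(fido).
Derived: valid(a) (round 2), closed(fido) (round 1), ready(fido) (round 4). small(k) never appears in any round.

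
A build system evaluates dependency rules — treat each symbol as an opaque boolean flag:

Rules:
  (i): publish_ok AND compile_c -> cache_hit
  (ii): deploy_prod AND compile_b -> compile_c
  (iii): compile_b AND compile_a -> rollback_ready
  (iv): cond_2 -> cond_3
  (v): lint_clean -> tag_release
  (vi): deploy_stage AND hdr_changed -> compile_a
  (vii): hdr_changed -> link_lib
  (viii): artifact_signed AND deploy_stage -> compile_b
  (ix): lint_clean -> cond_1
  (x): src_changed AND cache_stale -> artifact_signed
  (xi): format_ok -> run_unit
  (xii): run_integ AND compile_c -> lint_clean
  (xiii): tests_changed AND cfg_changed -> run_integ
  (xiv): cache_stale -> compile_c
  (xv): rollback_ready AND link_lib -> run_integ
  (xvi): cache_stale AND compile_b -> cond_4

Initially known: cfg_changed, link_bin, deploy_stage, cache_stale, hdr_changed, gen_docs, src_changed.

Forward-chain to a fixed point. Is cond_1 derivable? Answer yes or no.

Round 1 fires (vi), (vii), (x), (xiv), giving compile_a, link_lib, artifact_signed, compile_c.
Round 2 fires (viii), giving compile_b.
Round 3 fires (iii), (xvi), giving rollback_ready, cond_4.
Round 4 fires (xv), giving run_integ.
Round 5 fires (xii), giving lint_clean.
Round 6 fires (v), (ix), giving tag_release, cond_1.
cond_1 appears in round 6, so it is derivable.

yes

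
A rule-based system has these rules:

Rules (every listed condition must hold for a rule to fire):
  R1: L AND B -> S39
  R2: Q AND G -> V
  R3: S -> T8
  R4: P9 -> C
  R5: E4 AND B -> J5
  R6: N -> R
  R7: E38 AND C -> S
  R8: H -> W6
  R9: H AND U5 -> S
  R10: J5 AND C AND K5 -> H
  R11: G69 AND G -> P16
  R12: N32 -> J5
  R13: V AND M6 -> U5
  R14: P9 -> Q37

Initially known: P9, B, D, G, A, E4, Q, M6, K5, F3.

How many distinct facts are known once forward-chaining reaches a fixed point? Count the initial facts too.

19

Round 1 fires R2, R4, R5, R14, giving V, C, J5, Q37.
Round 2 fires R10, R13, giving H, U5.
Round 3 fires R8, R9, giving W6, S.
Round 4 fires R3, giving T8.
Closure: {A, B, C, D, E4, F3, G, H, J5, K5, M6, P9, Q, Q37, S, T8, U5, V, W6} — 19 facts.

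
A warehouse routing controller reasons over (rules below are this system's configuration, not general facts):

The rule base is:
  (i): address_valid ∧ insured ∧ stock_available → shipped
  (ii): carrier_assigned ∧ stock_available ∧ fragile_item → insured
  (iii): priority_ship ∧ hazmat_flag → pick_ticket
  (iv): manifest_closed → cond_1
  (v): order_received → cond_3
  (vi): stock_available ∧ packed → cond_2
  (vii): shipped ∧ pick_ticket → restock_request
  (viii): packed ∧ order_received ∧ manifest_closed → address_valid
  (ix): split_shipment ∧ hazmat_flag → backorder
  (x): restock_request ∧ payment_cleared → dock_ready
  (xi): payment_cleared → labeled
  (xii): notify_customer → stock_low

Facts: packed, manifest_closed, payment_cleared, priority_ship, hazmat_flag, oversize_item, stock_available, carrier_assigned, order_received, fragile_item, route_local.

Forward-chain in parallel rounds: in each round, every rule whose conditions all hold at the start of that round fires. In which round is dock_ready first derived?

Round 1: (ii) [carrier_assigned ∧ stock_available ∧ fragile_item → insured]; (iii) [priority_ship ∧ hazmat_flag → pick_ticket]; (iv) [manifest_closed → cond_1]; (v) [order_received → cond_3]; (vi) [stock_available ∧ packed → cond_2]; (viii) [packed ∧ order_received ∧ manifest_closed → address_valid]; (xi) [payment_cleared → labeled]. New: insured, pick_ticket, cond_1, cond_3, cond_2, address_valid, labeled.
Round 2: (i) [address_valid ∧ insured ∧ stock_available → shipped]. New: shipped.
Round 3: (vii) [shipped ∧ pick_ticket → restock_request]. New: restock_request.
Round 4: (x) [restock_request ∧ payment_cleared → dock_ready]. New: dock_ready.
dock_ready first appears in round 4.

4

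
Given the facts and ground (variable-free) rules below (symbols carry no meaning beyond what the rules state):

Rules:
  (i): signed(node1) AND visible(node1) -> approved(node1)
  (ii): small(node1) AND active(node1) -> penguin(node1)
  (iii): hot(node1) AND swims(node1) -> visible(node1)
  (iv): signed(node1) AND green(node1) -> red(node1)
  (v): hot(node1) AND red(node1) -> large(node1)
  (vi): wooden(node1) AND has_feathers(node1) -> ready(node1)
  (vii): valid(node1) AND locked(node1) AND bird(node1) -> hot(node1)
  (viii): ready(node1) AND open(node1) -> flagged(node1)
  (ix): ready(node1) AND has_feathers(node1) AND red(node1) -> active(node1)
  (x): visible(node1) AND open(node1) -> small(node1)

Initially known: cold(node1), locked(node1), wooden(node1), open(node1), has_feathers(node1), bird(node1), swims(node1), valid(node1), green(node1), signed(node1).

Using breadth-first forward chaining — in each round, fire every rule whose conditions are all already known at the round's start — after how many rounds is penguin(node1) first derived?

[1] (iv) [signed(node1) AND green(node1) -> red(node1)]; (vi) [wooden(node1) AND has_feathers(node1) -> ready(node1)]; (vii) [valid(node1) AND locked(node1) AND bird(node1) -> hot(node1)]. ⇒ new: red(node1), ready(node1), hot(node1).
[2] (iii) [hot(node1) AND swims(node1) -> visible(node1)]; (v) [hot(node1) AND red(node1) -> large(node1)]; (viii) [ready(node1) AND open(node1) -> flagged(node1)]; (ix) [ready(node1) AND has_feathers(node1) AND red(node1) -> active(node1)]. ⇒ new: visible(node1), large(node1), flagged(node1), active(node1).
[3] (i) [signed(node1) AND visible(node1) -> approved(node1)]; (x) [visible(node1) AND open(node1) -> small(node1)]. ⇒ new: approved(node1), small(node1).
[4] (ii) [small(node1) AND active(node1) -> penguin(node1)]. ⇒ new: penguin(node1).
penguin(node1) first appears in round 4.

4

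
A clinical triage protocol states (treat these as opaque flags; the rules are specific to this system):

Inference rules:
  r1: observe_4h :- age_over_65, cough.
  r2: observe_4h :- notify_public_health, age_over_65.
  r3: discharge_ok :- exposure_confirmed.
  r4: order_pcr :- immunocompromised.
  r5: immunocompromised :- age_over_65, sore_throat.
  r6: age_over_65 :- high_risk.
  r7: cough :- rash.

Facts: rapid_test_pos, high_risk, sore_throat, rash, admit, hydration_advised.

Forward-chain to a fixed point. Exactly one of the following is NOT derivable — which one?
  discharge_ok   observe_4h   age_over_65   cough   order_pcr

discharge_ok

Round 1 fires r6, r7, giving age_over_65, cough.
Round 2 fires r1, r5, giving observe_4h, immunocompromised.
Round 3 fires r4, giving order_pcr.
Derived: age_over_65 (round 1), cough (round 1), observe_4h (round 2), order_pcr (round 3). discharge_ok never appears in any round.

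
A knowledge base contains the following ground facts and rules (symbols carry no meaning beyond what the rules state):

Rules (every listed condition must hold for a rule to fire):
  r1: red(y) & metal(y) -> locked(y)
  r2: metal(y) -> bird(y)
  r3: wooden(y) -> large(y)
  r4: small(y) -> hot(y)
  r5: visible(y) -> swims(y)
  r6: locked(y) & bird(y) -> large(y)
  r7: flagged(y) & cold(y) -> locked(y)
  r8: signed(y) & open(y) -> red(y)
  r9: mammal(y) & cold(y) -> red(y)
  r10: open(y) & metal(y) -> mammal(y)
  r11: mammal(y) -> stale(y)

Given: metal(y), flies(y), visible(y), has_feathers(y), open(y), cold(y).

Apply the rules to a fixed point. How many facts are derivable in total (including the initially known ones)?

[1] r2 [metal(y) -> bird(y)]; r5 [visible(y) -> swims(y)]; r10 [open(y) & metal(y) -> mammal(y)]. ⇒ new: bird(y), swims(y), mammal(y).
[2] r9 [mammal(y) & cold(y) -> red(y)]; r11 [mammal(y) -> stale(y)]. ⇒ new: red(y), stale(y).
[3] r1 [red(y) & metal(y) -> locked(y)]. ⇒ new: locked(y).
[4] r6 [locked(y) & bird(y) -> large(y)]. ⇒ new: large(y).
Closure: {bird(y), cold(y), flies(y), has_feathers(y), large(y), locked(y), mammal(y), metal(y), open(y), red(y), stale(y), swims(y), visible(y)} — 13 facts.

13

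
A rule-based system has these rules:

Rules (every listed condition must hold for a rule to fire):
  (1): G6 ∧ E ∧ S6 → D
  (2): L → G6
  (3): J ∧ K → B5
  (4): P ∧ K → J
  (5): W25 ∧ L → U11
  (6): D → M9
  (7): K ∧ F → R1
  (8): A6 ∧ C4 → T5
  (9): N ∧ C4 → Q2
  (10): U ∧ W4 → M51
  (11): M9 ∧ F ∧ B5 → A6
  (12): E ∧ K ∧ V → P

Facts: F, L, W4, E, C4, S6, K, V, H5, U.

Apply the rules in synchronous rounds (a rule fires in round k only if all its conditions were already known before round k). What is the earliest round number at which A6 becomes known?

4

Round 1: (2) [L → G6]; (7) [K ∧ F → R1]; (10) [U ∧ W4 → M51]; (12) [E ∧ K ∧ V → P]. Adds G6, R1, M51, P.
Round 2: (1) [G6 ∧ E ∧ S6 → D]; (4) [P ∧ K → J]. Adds D, J.
Round 3: (3) [J ∧ K → B5]; (6) [D → M9]. Adds B5, M9.
Round 4: (11) [M9 ∧ F ∧ B5 → A6]. Adds A6.
A6 first appears in round 4.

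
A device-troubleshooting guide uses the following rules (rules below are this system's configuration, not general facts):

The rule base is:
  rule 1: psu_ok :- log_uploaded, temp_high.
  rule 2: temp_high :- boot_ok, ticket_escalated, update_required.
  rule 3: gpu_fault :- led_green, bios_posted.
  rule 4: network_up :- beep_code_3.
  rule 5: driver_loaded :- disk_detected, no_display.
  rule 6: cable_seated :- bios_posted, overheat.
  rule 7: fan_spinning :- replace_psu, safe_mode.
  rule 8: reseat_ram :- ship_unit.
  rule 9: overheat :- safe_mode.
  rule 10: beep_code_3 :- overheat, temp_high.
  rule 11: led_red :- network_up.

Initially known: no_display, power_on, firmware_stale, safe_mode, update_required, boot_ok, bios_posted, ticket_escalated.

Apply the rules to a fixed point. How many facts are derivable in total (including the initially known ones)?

14

[1] rule 2 [temp_high :- boot_ok, ticket_escalated, update_required.]; rule 9 [overheat :- safe_mode.]. ⇒ new: temp_high, overheat.
[2] rule 6 [cable_seated :- bios_posted, overheat.]; rule 10 [beep_code_3 :- overheat, temp_high.]. ⇒ new: cable_seated, beep_code_3.
[3] rule 4 [network_up :- beep_code_3.]. ⇒ new: network_up.
[4] rule 11 [led_red :- network_up.]. ⇒ new: led_red.
Closure: {beep_code_3, bios_posted, boot_ok, cable_seated, firmware_stale, led_red, network_up, no_display, overheat, power_on, safe_mode, temp_high, ticket_escalated, update_required} — 14 facts.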